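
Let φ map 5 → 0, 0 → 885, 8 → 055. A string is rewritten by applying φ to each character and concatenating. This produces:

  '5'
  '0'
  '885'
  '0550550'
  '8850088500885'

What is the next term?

055055088588505505508858850550550

Applying the rule to each of the 13 symbols of 8850088500885 gives the pieces 055 055 0 885 885 055 055 0 885 885 055 055 0, which concatenate to the answer.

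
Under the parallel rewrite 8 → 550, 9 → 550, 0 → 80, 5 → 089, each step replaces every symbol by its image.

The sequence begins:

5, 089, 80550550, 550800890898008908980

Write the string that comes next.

Rewriting the 21 symbols of 550800890898008908980 one by one yields 089 089 80 550 80 80 550 550 80 550 550 550 80 80 550 550 80 550 550 550 80; concatenated:

0890898055080805505508055055055080805505508055055055080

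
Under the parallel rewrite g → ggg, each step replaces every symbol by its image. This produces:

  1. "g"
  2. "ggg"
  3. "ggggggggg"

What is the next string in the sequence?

Expanding ggggggggg: g→ggg, g→ggg, g→ggg, g→ggg, g→ggg, g→ggg, g→ggg, g→ggg, g→ggg. Concatenated: ggg ggg ggg ggg ggg ggg ggg ggg ggg.

ggggggggggggggggggggggggggg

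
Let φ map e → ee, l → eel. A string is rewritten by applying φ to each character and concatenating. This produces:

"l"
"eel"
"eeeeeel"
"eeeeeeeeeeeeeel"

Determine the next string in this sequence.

eeeeeeeeeeeeeeeeeeeeeeeeeeeeeel

Replace each of the 15 characters of eeeeeeeeeeeeeel in place — ee ee ee ee ee ee ee ee ee ee ee ee ee ee eel — and concatenate.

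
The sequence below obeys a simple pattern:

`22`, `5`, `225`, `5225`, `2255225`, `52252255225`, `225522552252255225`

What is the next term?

From term 3 onward, concatenate the second-to-last term with the last: 22·5 = 225, 5·225 = 5225, …
The next term joins 52252255225 and 225522552252255225.

52252255225225522552252255225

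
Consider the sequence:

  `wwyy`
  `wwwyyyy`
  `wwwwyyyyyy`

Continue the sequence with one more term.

wwwwwyyyyyyyy

Term n consists of n+1 w's, followed by 2n y's (n = 1, 2, …).
At n = 4 the blocks have lengths 5, 8.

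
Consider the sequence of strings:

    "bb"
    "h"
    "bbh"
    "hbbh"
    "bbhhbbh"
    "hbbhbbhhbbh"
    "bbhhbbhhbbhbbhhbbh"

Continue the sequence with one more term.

hbbhbbhhbbhbbhhbbhhbbhbbhhbbh

Each term (from the third on) is the two preceding terms concatenated in order: term 3 = bb·h = bbh.
So term 8 is hbbhbbhhbbh·bbhhbbhhbbhbbhhbbh.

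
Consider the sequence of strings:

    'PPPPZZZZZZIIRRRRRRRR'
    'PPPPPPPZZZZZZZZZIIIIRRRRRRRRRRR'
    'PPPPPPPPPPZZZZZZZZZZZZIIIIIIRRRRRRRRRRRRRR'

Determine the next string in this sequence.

PPPPPPPPPPPPPZZZZZZZZZZZZZZZIIIIIIIIRRRRRRRRRRRRRRRRR

Each string has the form P^{3n-2} Z^{3n} I^{2n-2} R^{3n+2}, where the shown terms are n = 2, 3, 4.
For the next term, n = 5, so the run lengths are 13, 15, 8, 17.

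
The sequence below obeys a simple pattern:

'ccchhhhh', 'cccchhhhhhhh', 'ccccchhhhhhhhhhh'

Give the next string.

cccccchhhhhhhhhhhhhh

Term n consists of n+2 c's, followed by 3n+2 h's (n = 1, 2, …).
For the next term, n = 4, so the run lengths are 6, 14.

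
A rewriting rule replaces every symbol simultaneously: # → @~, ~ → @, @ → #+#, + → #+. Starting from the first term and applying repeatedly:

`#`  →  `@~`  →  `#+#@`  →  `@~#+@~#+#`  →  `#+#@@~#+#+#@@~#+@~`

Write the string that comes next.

@~#+@~#+##+#@@~#+@~#+@~#+##+#@@~#+#+#@

φ(#+#@@~#+#+#@@~#+@~) expands symbol-by-symbol to @~ #+ @~ #+# #+# @ @~ #+ @~ #+ @~ #+# #+# @ @~ #+ #+# @; joining the 18 pieces gives the next term.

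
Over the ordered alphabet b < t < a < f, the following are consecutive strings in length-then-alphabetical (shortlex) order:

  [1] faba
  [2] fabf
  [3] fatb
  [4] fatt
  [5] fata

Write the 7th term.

faab

Stepping forward 2 times from fata: fata → fatf, then the target.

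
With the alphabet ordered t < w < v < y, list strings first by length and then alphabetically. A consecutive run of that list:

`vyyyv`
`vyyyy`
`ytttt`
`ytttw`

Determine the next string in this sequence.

The successor of ytttw increments the rightmost position that isn't already y and resets every position after it to t.

ytttv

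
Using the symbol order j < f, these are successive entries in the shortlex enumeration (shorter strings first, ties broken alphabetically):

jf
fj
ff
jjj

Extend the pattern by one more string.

jjf

Treat jjj as a base-2 numeral over the given alphabet and add one, carrying through any trailing f's.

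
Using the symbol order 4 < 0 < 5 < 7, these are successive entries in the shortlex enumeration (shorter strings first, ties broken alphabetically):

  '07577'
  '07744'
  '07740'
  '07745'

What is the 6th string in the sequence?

07704

Stepping forward 2 times from 07745: 07745 → 07747, then the target.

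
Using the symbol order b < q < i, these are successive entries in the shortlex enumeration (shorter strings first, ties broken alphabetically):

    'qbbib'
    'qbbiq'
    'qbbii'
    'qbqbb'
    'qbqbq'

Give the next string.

Treat qbqbq as a base-3 numeral over the given alphabet and add one, carrying through any trailing i's.

qbqbi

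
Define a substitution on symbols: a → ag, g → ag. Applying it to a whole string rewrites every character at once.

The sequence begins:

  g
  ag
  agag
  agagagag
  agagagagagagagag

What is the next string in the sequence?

agagagagagagagagagagagagagagagag

Applying the rule to each of the 16 symbols of agagagagagagagag gives the pieces ag ag ag ag ag ag ag ag ag ag ag ag ag ag ag ag, which concatenate to the answer.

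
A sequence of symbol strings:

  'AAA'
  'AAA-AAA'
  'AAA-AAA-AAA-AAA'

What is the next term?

AAA-AAA-AAA-AAA-AAA-AAA-AAA-AAA

s(k+1) = s(k)·-·s(k) — each term doubles the last with '-' between the halves.
One more doubling of AAA-AAA-AAA-AAA gives the answer.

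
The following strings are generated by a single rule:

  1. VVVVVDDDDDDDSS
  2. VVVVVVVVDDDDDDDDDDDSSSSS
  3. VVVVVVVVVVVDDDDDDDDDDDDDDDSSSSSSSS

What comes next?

Reading off run lengths: V runs 5, 8, 11; D runs 7, 11, 15; S runs 2, 5, 8 — each is linear in n (n = 1, 2, …).
At n = 4 the blocks have lengths 14, 19, 11.

VVVVVVVVVVVVVVDDDDDDDDDDDDDDDDDDDSSSSSSSSSSS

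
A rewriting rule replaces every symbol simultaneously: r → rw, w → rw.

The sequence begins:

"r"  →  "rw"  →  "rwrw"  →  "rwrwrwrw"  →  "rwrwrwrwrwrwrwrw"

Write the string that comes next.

rwrwrwrwrwrwrwrwrwrwrwrwrwrwrwrw

φ(rwrwrwrwrwrwrwrw) expands symbol-by-symbol to rw rw rw rw rw rw rw rw rw rw rw rw rw rw rw rw; joining the 16 pieces gives the next term.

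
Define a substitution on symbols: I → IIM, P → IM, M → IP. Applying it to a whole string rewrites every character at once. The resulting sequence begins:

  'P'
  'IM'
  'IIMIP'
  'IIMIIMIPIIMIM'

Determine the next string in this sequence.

Rewriting the 13 symbols of IIMIIMIPIIMIM one by one yields IIM IIM IP IIM IIM IP IIM IM IIM IIM IP IIM IP; concatenated:

IIMIIMIPIIMIIMIPIIMIMIIMIIMIPIIMIP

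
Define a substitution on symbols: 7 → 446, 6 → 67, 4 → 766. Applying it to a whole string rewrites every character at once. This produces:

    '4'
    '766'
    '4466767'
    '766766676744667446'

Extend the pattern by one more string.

Replace each of the 18 characters of 766766676744667446 in place — 446 67 67 446 67 67 67 446 67 446 766 766 67 67 446 766 766 67 — and concatenate.

446676744667676744667446766766676744676676667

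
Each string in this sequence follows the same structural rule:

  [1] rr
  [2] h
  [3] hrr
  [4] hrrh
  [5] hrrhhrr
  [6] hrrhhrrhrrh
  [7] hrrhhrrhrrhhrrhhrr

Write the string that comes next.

hrrhhrrhrrhhrrhhrrhrrhhrrhrrh

Each term (from the third on) is the previous term followed by the one before it: term 3 = h·rr = hrr.
The next term joins hrrhhrrhrrhhrrhhrr and hrrhhrrhrrh.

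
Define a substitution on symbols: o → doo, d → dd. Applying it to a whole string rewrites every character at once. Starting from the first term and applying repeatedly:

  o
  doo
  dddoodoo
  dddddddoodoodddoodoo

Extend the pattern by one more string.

Rewriting the 20 symbols of dddddddoodoodddoodoo one by one yields dd dd dd dd dd dd dd doo doo dd doo doo dd dd dd doo doo dd doo doo; concatenated:

dddddddddddddddoodoodddoodoodddddddoodoodddoodoo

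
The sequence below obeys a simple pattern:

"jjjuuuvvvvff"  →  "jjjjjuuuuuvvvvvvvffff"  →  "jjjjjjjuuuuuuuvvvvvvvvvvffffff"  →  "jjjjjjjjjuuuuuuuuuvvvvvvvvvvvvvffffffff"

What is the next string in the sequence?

jjjjjjjjjjjuuuuuuuuuuuvvvvvvvvvvvvvvvvffffffffff

Each string has the form j^{2n+1} u^{2n+1} v^{3n+1} f^{2n} (n = 1, 2, …).
At n = 5 the blocks have lengths 11, 11, 16, 10.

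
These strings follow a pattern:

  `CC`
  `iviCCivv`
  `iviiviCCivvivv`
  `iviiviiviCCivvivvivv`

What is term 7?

Every step adds ivi to the front and ivv to the end of the previous string.
From iviiviiviCCivvivvivv, 3 further steps: iviiviiviCCivvivvivv → iviiviiviiviCCivvivvivvivv → iviiviiviiviiviCCivvivvivvivvivv → (answer).

iviiviiviiviiviiviCCivvivvivvivvivvivv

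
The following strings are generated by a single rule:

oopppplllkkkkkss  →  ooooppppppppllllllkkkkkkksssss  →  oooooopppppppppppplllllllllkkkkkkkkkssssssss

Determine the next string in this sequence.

Each string has the form o^{2n} p^{4n} l^{3n} k^{2n+3} s^{3n-1} (n = 1, 2, …).
For the next term, n = 4, so the run lengths are 8, 16, 12, 11, 11.

ooooooooppppppppppppppppllllllllllllkkkkkkkkkkksssssssssss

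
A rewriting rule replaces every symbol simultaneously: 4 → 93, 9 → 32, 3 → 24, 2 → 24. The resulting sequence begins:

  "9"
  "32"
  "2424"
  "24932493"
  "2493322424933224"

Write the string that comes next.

φ(2493322424933224) expands symbol-by-symbol to 24 93 32 24 24 24 24 93 24 93 32 24 24 24 24 93; joining the 16 pieces gives the next term.

24933224242424932493322424242493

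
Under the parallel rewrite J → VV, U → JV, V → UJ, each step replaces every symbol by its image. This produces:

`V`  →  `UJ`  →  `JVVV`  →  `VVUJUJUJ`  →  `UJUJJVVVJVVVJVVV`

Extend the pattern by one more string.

Applying the rule to each of the 16 symbols of UJUJJVVVJVVVJVVV gives the pieces JV VV JV VV VV UJ UJ UJ VV UJ UJ UJ VV UJ UJ UJ, which concatenate to the answer.

JVVVJVVVVVUJUJUJVVUJUJUJVVUJUJUJ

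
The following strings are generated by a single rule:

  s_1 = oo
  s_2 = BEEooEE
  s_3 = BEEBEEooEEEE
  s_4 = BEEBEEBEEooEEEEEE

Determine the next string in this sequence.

Every step adds BEE to the front and EE to the end of the previous string.
So the next term is BEE·BEEBEEBEEooEEEEEE·EE.

BEEBEEBEEBEEooEEEEEEEE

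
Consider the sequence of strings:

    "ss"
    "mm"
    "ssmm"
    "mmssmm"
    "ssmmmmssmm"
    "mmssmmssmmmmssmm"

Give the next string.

ssmmmmssmmmmssmmssmmmmssmm

From term 3 onward, concatenate the second-to-last term with the last: ss·mm = ssmm, mm·ssmm = mmssmm, …
Continuing: ssmmmmssmm · mmssmmssmmmmssmm gives term 7.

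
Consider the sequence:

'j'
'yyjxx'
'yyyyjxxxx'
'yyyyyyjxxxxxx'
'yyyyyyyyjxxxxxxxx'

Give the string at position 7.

yyyyyyyyyyyyjxxxxxxxxxxxx

Every step adds yy to the front and xx to the end of the previous string.
From yyyyyyyyjxxxxxxxx, 2 further steps: yyyyyyyyjxxxxxxxx → yyyyyyyyyyjxxxxxxxxxx → (answer).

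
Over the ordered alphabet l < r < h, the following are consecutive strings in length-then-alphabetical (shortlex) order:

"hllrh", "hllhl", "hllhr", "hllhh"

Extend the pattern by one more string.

Find the rightmost character of hllhh below h, bump it to the next letter, and reset everything to its right to l.

hlrll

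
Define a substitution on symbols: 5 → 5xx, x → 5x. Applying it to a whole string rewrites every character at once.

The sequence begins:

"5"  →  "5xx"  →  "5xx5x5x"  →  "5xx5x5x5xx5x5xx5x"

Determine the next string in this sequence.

5xx5x5x5xx5x5xx5x5xx5x5x5xx5x5xx5x5x5xx5x

Applying the rule to each of the 17 symbols of 5xx5x5x5xx5x5xx5x gives the pieces 5xx 5x 5x 5xx 5x 5xx 5x 5xx 5x 5x 5xx 5x 5xx 5x 5x 5xx 5x, which concatenate to the answer.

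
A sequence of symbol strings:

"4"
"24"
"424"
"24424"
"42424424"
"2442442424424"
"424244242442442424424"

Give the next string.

From term 3 onward, concatenate the second-to-last term with the last: 4·24 = 424, 24·424 = 24424, …
The next term joins 2442442424424 and 424244242442442424424.

2442442424424424244242442442424424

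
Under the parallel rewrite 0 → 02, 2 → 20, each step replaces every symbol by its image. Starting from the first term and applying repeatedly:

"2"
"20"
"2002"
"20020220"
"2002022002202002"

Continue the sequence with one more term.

20020220022020020220200220020220

Applying the rule to each of the 16 symbols of 2002022002202002 gives the pieces 20 02 02 20 02 20 20 02 02 20 20 02 20 02 02 20, which concatenate to the answer.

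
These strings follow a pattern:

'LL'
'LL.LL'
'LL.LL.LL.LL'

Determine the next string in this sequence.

LL.LL.LL.LL.LL.LL.LL.LL

Every step duplicates the string with '.' between the halves.
So the next term is two copies of LL.LL.LL.LL with '.' between the halves.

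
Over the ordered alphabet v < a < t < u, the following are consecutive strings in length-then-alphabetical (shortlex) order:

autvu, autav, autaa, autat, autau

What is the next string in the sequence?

auttv

Find the rightmost character of autau below u, bump it to the next letter, and reset everything to its right to v.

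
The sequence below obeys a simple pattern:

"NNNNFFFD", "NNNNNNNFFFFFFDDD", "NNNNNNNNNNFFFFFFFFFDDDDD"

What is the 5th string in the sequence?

NNNNNNNNNNNNNNNNFFFFFFFFFFFFFFFDDDDDDDDD

Reading off run lengths: N runs 4, 7, 10; F runs 3, 6, 9; D runs 1, 3, 5 — each is linear in n (n = 1, 2, …).
Setting n = 5 gives 16, 15, 9 characters in each block.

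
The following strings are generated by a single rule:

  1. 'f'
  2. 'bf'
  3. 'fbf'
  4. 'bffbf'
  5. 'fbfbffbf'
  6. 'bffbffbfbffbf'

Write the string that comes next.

This is a Fibonacci-style word recurrence s(k) = s(k−2)·s(k−1): e.g. f·bf = fbf.
Continuing: fbfbffbf · bffbffbfbffbf gives term 7.

fbfbffbfbffbffbfbffbf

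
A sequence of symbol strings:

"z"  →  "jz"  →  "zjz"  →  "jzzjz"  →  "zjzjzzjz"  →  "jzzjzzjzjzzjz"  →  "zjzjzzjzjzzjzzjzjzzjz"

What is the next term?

jzzjzzjzjzzjzzjzjzzjzjzzjzzjzjzzjz

Each term (from the third on) is the two preceding terms concatenated in order: term 3 = z·jz = zjz.
Continuing: jzzjzzjzjzzjz · zjzjzzjzjzzjzzjzjzzjz gives term 8.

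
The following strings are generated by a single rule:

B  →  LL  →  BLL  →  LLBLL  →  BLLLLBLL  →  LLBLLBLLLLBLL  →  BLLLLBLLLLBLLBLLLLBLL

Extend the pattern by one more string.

LLBLLBLLLLBLLBLLLLBLLLLBLLBLLLLBLL

From term 3 onward, concatenate the second-to-last term with the last: B·LL = BLL, LL·BLL = LLBLL, …
So term 8 is LLBLLBLLLLBLL·BLLLLBLLLLBLLBLLLLBLL.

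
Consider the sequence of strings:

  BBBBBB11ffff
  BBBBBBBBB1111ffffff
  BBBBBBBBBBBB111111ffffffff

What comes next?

Each string has the form B^{3n+3} 1^{2n} f^{2n+2} (n = 1, 2, …).
At n = 4 the blocks have lengths 15, 8, 10.

BBBBBBBBBBBBBBB11111111ffffffffff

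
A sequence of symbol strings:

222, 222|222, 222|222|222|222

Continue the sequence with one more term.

222|222|222|222|222|222|222|222

Each string is two copies of the previous one joined by '|'.
So the next term is two copies of 222|222|222|222 with '|' between the halves.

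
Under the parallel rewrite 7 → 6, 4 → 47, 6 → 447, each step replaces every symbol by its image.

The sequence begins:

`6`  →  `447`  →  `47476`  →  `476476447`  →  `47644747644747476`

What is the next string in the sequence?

Replace each of the 17 characters of 47644747644747476 in place — 47 6 447 47 47 6 47 6 447 47 47 6 47 6 47 6 447 — and concatenate.

4764474747647644747476476476447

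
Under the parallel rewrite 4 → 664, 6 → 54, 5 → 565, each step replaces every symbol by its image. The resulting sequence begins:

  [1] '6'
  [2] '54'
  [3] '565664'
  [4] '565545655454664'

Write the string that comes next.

Rewriting the 15 symbols of 565545655454664 one by one yields 565 54 565 565 664 565 54 565 565 664 565 664 54 54 664; concatenated:

56554565565664565545655656645656645454664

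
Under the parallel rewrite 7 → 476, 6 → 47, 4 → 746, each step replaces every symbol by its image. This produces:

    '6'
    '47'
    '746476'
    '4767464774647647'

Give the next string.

74647647476746477464764767464774647647746476

φ(4767464774647647) expands symbol-by-symbol to 746 476 47 476 746 47 746 476 476 746 47 746 476 47 746 476; joining the 16 pieces gives the next term.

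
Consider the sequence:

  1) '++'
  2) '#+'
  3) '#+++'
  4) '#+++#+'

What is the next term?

This is a Fibonacci-style word recurrence s(k) = s(k−1)·s(k−2): e.g. #+·++ = #+++.
So term 5 is #+++#+·#+++.

#+++#+#+++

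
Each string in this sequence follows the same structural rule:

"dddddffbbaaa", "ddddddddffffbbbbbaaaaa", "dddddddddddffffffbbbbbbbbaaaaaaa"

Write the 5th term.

Each string has the form d^{3n+2} f^{2n} b^{3n-1} a^{2n+1} (n = 1, 2, …).
For term 5, n = 5, so the run lengths are 17, 10, 14, 11.

dddddddddddddddddffffffffffbbbbbbbbbbbbbbaaaaaaaaaaa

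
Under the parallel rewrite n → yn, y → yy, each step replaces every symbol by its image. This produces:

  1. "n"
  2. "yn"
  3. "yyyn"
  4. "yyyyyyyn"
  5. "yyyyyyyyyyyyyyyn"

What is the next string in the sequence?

yyyyyyyyyyyyyyyyyyyyyyyyyyyyyyyn

Applying the rule to each of the 16 symbols of yyyyyyyyyyyyyyyn gives the pieces yy yy yy yy yy yy yy yy yy yy yy yy yy yy yy yn, which concatenate to the answer.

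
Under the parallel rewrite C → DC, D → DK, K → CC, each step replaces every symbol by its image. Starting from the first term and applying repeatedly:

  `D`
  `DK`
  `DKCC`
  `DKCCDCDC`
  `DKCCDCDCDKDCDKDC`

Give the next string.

φ(DKCCDCDCDKDCDKDC) expands symbol-by-symbol to DK CC DC DC DK DC DK DC DK CC DK DC DK CC DK DC; joining the 16 pieces gives the next term.

DKCCDCDCDKDCDKDCDKCCDKDCDKCCDKDC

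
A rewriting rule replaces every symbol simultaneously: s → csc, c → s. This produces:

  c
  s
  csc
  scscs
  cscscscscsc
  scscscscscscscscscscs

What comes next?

cscscscscscscscscscscscscscscscscscscscscsc

φ(scscscscscscscscscscs) expands symbol-by-symbol to csc s csc s csc s csc s csc s csc s csc s csc s csc s csc s csc; joining the 21 pieces gives the next term.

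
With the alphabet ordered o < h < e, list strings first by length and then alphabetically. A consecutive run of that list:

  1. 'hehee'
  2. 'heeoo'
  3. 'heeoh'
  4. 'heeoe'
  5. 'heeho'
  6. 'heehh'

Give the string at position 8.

heeeo

Continuing the enumeration 2 steps past heehh: heehh → heehe → (answer).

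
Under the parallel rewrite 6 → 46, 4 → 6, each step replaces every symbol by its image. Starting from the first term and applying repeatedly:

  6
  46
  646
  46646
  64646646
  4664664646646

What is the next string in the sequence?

Rewriting the 13 symbols of 4664664646646 one by one yields 6 46 46 6 46 46 6 46 6 46 46 6 46; concatenated:

646466464664664646646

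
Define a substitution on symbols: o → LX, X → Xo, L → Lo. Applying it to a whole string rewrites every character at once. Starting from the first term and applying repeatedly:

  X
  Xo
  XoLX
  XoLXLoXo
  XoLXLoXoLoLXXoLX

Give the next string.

XoLXLoXoLoLXXoLXLoLXLoXoXoLXLoXo

φ(XoLXLoXoLoLXXoLX) expands symbol-by-symbol to Xo LX Lo Xo Lo LX Xo LX Lo LX Lo Xo Xo LX Lo Xo; joining the 16 pieces gives the next term.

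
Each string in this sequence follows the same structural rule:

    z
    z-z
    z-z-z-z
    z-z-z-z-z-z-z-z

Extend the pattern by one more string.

z-z-z-z-z-z-z-z-z-z-z-z-z-z-z-z

s(k+1) = s(k)·-·s(k) — each term doubles the last with '-' between the halves.
One more doubling of z-z-z-z-z-z-z-z gives the answer.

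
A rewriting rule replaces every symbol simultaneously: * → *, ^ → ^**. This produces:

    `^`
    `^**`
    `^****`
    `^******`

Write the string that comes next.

^********

Rewriting each symbol of ^******: ^→^**, *→*, *→*, *→*, *→*, *→*, *→*, which concatenates to ^** * * * * * *.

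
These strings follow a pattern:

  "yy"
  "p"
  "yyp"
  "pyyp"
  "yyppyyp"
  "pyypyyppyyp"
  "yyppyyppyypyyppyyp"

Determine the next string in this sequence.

From term 3 onward, concatenate the second-to-last term with the last: yy·p = yyp, p·yyp = pyyp, …
The next term joins pyypyyppyyp and yyppyyppyypyyppyyp.

pyypyyppyypyyppyyppyypyyppyyp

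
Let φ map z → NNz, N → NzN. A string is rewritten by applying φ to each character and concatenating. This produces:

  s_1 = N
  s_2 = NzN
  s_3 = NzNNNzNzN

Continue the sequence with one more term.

NzNNNzNzNNzNNzNNNzNzNNNzNzN

Apply φ to NzNNNzNzN symbol by symbol: N→NzN, z→NNz, N→NzN, N→NzN, N→NzN, z→NNz, N→NzN, z→NNz, N→NzN; joined: NzN NNz NzN NzN NzN NNz NzN NNz NzN.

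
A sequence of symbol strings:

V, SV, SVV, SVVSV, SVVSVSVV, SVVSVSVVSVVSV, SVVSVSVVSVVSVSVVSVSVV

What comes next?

SVVSVSVVSVVSVSVVSVSVVSVVSVSVVSVVSV

Each term (from the third on) is the previous term followed by the one before it: term 3 = SV·V = SVV.
Continuing: SVVSVSVVSVVSVSVVSVSVV · SVVSVSVVSVVSV gives term 8.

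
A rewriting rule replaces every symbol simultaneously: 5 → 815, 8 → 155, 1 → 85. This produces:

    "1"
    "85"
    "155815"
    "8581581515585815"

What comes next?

Rewriting the 16 symbols of 8581581515585815 one by one yields 155 815 155 85 815 155 85 815 85 815 815 155 815 155 85 815; concatenated:

15581515585815155858158581581515581515585815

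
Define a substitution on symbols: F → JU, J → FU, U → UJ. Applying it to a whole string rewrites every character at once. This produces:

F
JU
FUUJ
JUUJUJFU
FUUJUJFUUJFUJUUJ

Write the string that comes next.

Rewriting the 16 symbols of FUUJUJFUUJFUJUUJ one by one yields JU UJ UJ FU UJ FU JU UJ UJ FU JU UJ FU UJ UJ FU; concatenated:

JUUJUJFUUJFUJUUJUJFUJUUJFUUJUJFU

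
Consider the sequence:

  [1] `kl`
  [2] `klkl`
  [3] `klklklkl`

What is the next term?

klklklklklklklkl

Every step duplicates the string.
So the next term is two copies of klklklkl.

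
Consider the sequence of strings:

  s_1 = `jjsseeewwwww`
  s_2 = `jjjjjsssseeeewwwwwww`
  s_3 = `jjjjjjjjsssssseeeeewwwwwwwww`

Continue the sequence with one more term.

jjjjjjjjjjjsssssssseeeeeewwwwwwwwwww

Term n consists of 3n-1 j's, followed by 2n s's, followed by n+2 e's, followed by 2n+3 w's (n = 1, 2, …).
Setting n = 4 gives 11, 8, 6, 11 characters in each block.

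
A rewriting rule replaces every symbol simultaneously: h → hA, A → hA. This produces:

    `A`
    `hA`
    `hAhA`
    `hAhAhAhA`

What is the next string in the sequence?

hAhAhAhAhAhAhAhA

Apply φ to hAhAhAhA symbol by symbol: h→hA, A→hA, h→hA, A→hA, h→hA, A→hA, h→hA, A→hA; joined: hA hA hA hA hA hA hA hA.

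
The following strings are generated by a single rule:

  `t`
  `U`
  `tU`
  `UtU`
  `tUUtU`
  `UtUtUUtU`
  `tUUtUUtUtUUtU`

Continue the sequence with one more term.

From term 3 onward, concatenate the second-to-last term with the last: t·U = tU, U·tU = UtU, …
The next term joins UtUtUUtU and tUUtUUtUtUUtU.

UtUtUUtUtUUtUUtUtUUtU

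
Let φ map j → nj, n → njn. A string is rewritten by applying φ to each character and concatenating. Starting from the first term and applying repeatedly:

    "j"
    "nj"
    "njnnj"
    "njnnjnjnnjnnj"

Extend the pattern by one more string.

njnnjnjnnjnnjnjnnjnjnnjnnjnjnnjnnj

φ(njnnjnjnnjnnj) expands symbol-by-symbol to njn nj njn njn nj njn nj njn njn nj njn njn nj; joining the 13 pieces gives the next term.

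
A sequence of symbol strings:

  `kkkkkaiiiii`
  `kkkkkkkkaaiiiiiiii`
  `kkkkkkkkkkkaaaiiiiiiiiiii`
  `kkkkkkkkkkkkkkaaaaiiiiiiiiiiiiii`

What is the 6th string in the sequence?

kkkkkkkkkkkkkkkkkkkkaaaaaaiiiiiiiiiiiiiiiiiiii

Term n consists of 3n+2 k's, followed by n a's, followed by 3n+2 i's (n = 1, 2, …).
Setting n = 6 gives 20, 6, 20 characters in each block.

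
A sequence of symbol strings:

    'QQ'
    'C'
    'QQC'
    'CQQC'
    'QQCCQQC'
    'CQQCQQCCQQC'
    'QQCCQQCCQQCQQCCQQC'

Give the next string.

From term 3 onward, concatenate the second-to-last term with the last: QQ·C = QQC, C·QQC = CQQC, …
The next term joins CQQCQQCCQQC and QQCCQQCCQQCQQCCQQC.

CQQCQQCCQQCQQCCQQCCQQCQQCCQQC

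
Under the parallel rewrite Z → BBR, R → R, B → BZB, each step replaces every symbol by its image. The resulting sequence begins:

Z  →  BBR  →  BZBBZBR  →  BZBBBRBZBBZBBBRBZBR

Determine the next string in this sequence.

Applying the rule to each of the 19 symbols of BZBBBRBZBBZBBBRBZBR gives the pieces BZB BBR BZB BZB BZB R BZB BBR BZB BZB BBR BZB BZB BZB R BZB BBR BZB R, which concatenate to the answer.

BZBBBRBZBBZBBZBRBZBBBRBZBBZBBBRBZBBZBBZBRBZBBBRBZBR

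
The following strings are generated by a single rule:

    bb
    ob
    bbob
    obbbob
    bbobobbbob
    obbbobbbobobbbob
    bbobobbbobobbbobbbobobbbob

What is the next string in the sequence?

obbbobbbobobbbobbbobobbbobobbbobbbobobbbob

From term 3 onward, concatenate the second-to-last term with the last: bb·ob = bbob, ob·bbob = obbbob, …
So term 8 is obbbobbbobobbbob·bbobobbbobobbbobbbobobbbob.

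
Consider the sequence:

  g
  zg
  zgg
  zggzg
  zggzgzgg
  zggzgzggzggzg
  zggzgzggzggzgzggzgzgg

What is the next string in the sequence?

zggzgzggzggzgzggzgzggzggzgzggzggzg

Each term (from the third on) is the previous term followed by the one before it: term 3 = zg·g = zgg.
Continuing: zggzgzggzggzgzggzgzgg · zggzgzggzggzg gives term 8.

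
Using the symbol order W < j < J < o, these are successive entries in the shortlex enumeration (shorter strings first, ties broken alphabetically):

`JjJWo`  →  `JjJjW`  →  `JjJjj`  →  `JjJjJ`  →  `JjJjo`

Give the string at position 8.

JjJJJ

Advancing 3 positions from JjJjo through JjJjo → JjJJW → JjJJj reaches term 8.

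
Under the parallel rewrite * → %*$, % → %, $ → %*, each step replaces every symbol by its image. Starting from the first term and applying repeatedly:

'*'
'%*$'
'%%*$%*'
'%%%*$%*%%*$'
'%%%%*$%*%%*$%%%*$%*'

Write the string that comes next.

%%%%%*$%*%%*$%%%*$%*%%%%*$%*%%*$

Replace each of the 19 characters of %%%%*$%*%%*$%%%*$%* in place — % % % % %*$ %* % %*$ % % %*$ %* % % % %*$ %* % %*$ — and concatenate.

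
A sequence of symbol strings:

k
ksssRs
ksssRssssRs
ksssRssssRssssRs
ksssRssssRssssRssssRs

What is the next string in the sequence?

Each term is the previous one with sssRs appended.
Applying this once more to ksssRssssRssssRssssRs:

ksssRssssRssssRssssRssssRs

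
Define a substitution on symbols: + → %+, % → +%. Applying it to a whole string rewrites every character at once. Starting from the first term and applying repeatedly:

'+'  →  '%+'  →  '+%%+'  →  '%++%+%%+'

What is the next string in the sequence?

Rewriting each symbol of %++%+%%+: %→+%, +→%+, +→%+, %→+%, +→%+, %→+%, %→+%, +→%+, which concatenates to +% %+ %+ +% %+ +% +% %+.

+%%+%++%%++%+%%+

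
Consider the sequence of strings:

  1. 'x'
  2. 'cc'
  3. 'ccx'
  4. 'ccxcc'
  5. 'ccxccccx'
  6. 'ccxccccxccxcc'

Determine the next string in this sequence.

ccxccccxccxccccxccccx

From term 3 onward, concatenate the last term with the second-to-last: cc·x = ccx, ccx·cc = ccxcc, …
The next term joins ccxccccxccxcc and ccxccccx.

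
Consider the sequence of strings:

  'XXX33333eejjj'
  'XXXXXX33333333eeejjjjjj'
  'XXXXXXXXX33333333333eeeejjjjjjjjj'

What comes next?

Term n consists of 3n X's, followed by 3n+2 3's, followed by n+1 e's, followed by 3n j's (n = 1, 2, …).
At n = 4 the blocks have lengths 12, 14, 5, 12.

XXXXXXXXXXXX33333333333333eeeeejjjjjjjjjjjj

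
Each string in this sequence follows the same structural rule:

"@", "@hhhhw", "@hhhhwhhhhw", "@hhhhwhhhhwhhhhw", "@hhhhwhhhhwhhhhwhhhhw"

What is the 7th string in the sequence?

Each term is the previous one with hhhhw appended.
From @hhhhwhhhhwhhhhwhhhhw, 2 further steps: @hhhhwhhhhwhhhhwhhhhw → @hhhhwhhhhwhhhhwhhhhwhhhhw → (answer).

@hhhhwhhhhwhhhhwhhhhwhhhhwhhhhw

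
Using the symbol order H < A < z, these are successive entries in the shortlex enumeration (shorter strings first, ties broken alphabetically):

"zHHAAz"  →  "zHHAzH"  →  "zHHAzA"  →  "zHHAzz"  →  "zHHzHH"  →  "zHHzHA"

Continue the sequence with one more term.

The successor of zHHzHA increments the rightmost position that isn't already z and resets every position after it to H.

zHHzHz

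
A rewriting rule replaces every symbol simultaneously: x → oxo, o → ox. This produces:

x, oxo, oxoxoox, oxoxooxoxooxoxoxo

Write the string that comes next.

φ(oxoxooxoxooxoxoxo) expands symbol-by-symbol to ox oxo ox oxo ox ox oxo ox oxo ox ox oxo ox oxo ox oxo ox; joining the 17 pieces gives the next term.

oxoxooxoxooxoxoxooxoxooxoxoxooxoxooxoxoox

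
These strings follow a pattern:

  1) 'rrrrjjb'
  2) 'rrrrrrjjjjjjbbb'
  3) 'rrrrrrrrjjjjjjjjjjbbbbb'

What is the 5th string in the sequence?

Each string has the form r^{2n+2} j^{4n-2} b^{2n-1} (n = 1, 2, …).
At n = 5 the blocks have lengths 12, 18, 9.

rrrrrrrrrrrrjjjjjjjjjjjjjjjjjjbbbbbbbbb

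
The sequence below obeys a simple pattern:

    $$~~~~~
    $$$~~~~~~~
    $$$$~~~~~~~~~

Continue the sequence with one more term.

Reading off run lengths: $ runs 2, 3, 4; ~ runs 5, 7, 9 — each is linear in n, where the shown terms are n = 2, 3, 4.
At n = 5 the blocks have lengths 5, 11.

$$$$$~~~~~~~~~~~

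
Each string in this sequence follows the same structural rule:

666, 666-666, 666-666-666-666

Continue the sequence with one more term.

s(k+1) = s(k)·-·s(k) — each term doubles the last with '-' between the halves.
Doubling 666-666-666-666 with '-' between the halves:

666-666-666-666-666-666-666-666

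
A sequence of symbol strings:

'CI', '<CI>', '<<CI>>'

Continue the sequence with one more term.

Every step adds < to the front and > to the end of the previous string.
Applying this once more to <<CI>>:

<<<CI>>>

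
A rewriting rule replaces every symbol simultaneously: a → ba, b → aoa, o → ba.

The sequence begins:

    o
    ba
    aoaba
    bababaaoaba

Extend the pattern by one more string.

aoabaaoabaaoababababaaoaba

Expanding bababaaoaba: b→aoa, a→ba, b→aoa, a→ba, b→aoa, a→ba, a→ba, o→ba, a→ba, b→aoa, a→ba. Concatenated: aoa ba aoa ba aoa ba ba ba ba aoa ba.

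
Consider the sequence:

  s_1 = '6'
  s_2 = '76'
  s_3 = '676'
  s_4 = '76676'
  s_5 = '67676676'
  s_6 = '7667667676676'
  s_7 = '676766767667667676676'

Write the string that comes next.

7667667676676676766767667667676676

From term 3 onward, concatenate the second-to-last term with the last: 6·76 = 676, 76·676 = 76676, …
Continuing: 7667667676676 · 676766767667667676676 gives term 8.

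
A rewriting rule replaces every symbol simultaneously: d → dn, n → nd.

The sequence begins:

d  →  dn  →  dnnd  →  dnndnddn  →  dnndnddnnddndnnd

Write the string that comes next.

dnndnddnnddndnndnddndnnddnndnddn

Replace each of the 16 characters of dnndnddnnddndnnd in place — dn nd nd dn nd dn dn nd nd dn dn nd dn nd nd dn — and concatenate.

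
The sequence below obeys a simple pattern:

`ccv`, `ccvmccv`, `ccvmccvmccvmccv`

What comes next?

s(k+1) = s(k)·m·s(k) — each term doubles the last with 'm' between the halves.
Doubling ccvmccvmccvmccv with 'm' between the halves:

ccvmccvmccvmccvmccvmccvmccvmccv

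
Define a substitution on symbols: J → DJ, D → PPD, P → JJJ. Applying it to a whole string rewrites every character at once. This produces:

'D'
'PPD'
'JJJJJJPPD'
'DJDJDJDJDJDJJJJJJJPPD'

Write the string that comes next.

Rewriting the 21 symbols of DJDJDJDJDJDJJJJJJJPPD one by one yields PPD DJ PPD DJ PPD DJ PPD DJ PPD DJ PPD DJ DJ DJ DJ DJ DJ DJ JJJ JJJ PPD; concatenated:

PPDDJPPDDJPPDDJPPDDJPPDDJPPDDJDJDJDJDJDJDJJJJJJJPPD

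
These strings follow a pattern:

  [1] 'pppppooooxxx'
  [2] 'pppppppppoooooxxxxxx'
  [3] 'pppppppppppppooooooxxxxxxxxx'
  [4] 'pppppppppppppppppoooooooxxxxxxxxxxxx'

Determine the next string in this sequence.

pppppppppppppppppppppooooooooxxxxxxxxxxxxxxx

Reading off run lengths: p runs 5, 9, 13, 17; o runs 4, 5, 6, 7; x runs 3, 6, 9, 12 — each is linear in n (n = 1, 2, …).
At n = 5 the blocks have lengths 21, 8, 15.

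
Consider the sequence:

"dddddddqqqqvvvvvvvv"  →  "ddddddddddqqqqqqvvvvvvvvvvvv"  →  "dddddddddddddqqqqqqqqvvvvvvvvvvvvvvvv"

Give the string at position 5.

Each string has the form d^{3n+1} q^{2n} v^{4n}, where the shown terms are n = 2, 3, 4.
At n = 6 the blocks have lengths 19, 12, 24.

dddddddddddddddddddqqqqqqqqqqqqvvvvvvvvvvvvvvvvvvvvvvvv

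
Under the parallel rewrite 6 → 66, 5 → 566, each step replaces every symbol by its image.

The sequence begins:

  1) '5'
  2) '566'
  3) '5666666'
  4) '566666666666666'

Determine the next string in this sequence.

Rewriting the 15 symbols of 566666666666666 one by one yields 566 66 66 66 66 66 66 66 66 66 66 66 66 66 66; concatenated:

5666666666666666666666666666666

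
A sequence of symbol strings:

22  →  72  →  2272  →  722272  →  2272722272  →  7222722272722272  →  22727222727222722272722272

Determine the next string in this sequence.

722272227272227222727222727222722272722272

From term 3 onward, concatenate the second-to-last term with the last: 22·72 = 2272, 72·2272 = 722272, …
The next term joins 7222722272722272 and 22727222727222722272722272.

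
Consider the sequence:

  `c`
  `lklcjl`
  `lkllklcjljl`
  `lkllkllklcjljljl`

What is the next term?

lkllkllkllklcjljljljl

Every step adds lkl to the front and jl to the end of the previous string.
So the next term is lkl·lkllkllklcjljljl·jl.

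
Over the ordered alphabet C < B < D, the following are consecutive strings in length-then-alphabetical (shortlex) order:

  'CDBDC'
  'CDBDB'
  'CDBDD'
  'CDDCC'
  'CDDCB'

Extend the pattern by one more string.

CDDCD

Find the rightmost character of CDDCB below D, bump it to the next letter, and reset everything to its right to C.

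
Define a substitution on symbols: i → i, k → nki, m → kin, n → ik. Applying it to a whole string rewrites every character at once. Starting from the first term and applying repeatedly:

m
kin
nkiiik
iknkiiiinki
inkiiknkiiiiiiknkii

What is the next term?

Rewriting the 19 symbols of inkiiknkiiiiiiknkii one by one yields i ik nki i i nki ik nki i i i i i i nki ik nki i i; concatenated:

iiknkiiinkiiknkiiiiiiinkiiknkiii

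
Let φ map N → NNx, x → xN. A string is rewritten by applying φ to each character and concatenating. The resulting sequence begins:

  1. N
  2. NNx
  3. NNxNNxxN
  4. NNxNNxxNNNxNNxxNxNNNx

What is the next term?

NNxNNxxNNNxNNxxNxNNNxNNxNNxxNNNxNNxxNxNNNxxNNNxNNxNNxxN

Replace each of the 21 characters of NNxNNxxNNNxNNxxNxNNNx in place — NNx NNx xN NNx NNx xN xN NNx NNx NNx xN NNx NNx xN xN NNx xN NNx NNx NNx xN — and concatenate.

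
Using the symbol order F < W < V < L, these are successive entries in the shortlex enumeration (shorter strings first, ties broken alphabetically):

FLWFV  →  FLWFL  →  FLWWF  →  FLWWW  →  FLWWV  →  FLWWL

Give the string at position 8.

FLWVW

Advancing 2 positions from FLWWL through FLWWL → FLWVF reaches term 8.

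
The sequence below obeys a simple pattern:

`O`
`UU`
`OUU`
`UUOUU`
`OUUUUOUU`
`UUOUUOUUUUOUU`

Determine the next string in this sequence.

This is a Fibonacci-style word recurrence s(k) = s(k−2)·s(k−1): e.g. O·UU = OUU.
The next term joins OUUUUOUU and UUOUUOUUUUOUU.

OUUUUOUUUUOUUOUUUUOUU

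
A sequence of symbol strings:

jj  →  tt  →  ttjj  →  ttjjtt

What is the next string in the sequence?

ttjjttttjj

Each term (from the third on) is the previous term followed by the one before it: term 3 = tt·jj = ttjj.
Continuing: ttjjtt · ttjj gives term 5.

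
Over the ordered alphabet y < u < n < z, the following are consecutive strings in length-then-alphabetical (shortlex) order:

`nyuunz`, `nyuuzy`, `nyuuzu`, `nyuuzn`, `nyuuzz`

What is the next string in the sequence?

Treat nyuuzz as a base-4 numeral over the given alphabet and add one, carrying through any trailing z's.

nyunyy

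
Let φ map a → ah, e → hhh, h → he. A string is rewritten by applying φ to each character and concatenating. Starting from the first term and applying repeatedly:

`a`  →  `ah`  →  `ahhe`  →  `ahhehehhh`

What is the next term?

Apply φ to ahhehehhh symbol by symbol: a→ah, h→he, h→he, e→hhh, h→he, e→hhh, h→he, h→he, h→he; joined: ah he he hhh he hhh he he he.

ahhehehhhhehhhhehehe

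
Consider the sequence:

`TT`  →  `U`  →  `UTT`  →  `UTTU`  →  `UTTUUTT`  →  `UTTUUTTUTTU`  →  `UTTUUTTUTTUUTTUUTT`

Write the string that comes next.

UTTUUTTUTTUUTTUUTTUTTUUTTUTTU

From term 3 onward, concatenate the last term with the second-to-last: U·TT = UTT, UTT·U = UTTU, …
Continuing: UTTUUTTUTTUUTTUUTT · UTTUUTTUTTU gives term 8.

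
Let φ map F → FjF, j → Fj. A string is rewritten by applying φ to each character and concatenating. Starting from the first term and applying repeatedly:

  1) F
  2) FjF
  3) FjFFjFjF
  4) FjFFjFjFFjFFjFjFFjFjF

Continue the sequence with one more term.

Applying the rule to each of the 21 symbols of FjFFjFjFFjFFjFjFFjFjF gives the pieces FjF Fj FjF FjF Fj FjF Fj FjF FjF Fj FjF FjF Fj FjF Fj FjF FjF Fj FjF Fj FjF, which concatenate to the answer.

FjFFjFjFFjFFjFjFFjFjFFjFFjFjFFjFFjFjFFjFjFFjFFjFjFFjFjF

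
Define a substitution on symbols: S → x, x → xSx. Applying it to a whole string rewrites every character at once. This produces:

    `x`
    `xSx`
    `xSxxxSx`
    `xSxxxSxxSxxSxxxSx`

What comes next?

xSxxxSxxSxxSxxxSxxSxxxSxxSxxxSxxSxxSxxxSx

φ(xSxxxSxxSxxSxxxSx) expands symbol-by-symbol to xSx x xSx xSx xSx x xSx xSx x xSx xSx x xSx xSx xSx x xSx; joining the 17 pieces gives the next term.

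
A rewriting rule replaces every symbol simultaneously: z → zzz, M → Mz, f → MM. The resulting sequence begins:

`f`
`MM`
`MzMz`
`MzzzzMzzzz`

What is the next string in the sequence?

Rewriting each symbol of MzzzzMzzzz: M→Mz, z→zzz, z→zzz, z→zzz, z→zzz, M→Mz, z→zzz, z→zzz, z→zzz, z→zzz, which concatenates to Mz zzz zzz zzz zzz Mz zzz zzz zzz zzz.

MzzzzzzzzzzzzzMzzzzzzzzzzzzz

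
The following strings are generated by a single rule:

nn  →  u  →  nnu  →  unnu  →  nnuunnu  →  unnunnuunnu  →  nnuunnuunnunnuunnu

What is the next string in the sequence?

unnunnuunnunnuunnuunnunnuunnu

From term 3 onward, concatenate the second-to-last term with the last: nn·u = nnu, u·nnu = unnu, …
So term 8 is unnunnuunnu·nnuunnuunnunnuunnu.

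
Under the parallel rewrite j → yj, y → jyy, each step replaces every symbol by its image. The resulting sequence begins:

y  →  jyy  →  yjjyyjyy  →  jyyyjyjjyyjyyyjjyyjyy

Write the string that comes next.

Applying the rule to each of the 21 symbols of jyyyjyjjyyjyyyjjyyjyy gives the pieces yj jyy jyy jyy yj jyy yj yj jyy jyy yj jyy jyy jyy yj yj jyy jyy yj jyy jyy, which concatenate to the answer.

yjjyyjyyjyyyjjyyyjyjjyyjyyyjjyyjyyjyyyjyjjyyjyyyjjyyjyy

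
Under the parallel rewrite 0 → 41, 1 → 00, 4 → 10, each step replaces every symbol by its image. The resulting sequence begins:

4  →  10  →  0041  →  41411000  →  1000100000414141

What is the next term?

00414141004141414141100010001000

φ(1000100000414141) expands symbol-by-symbol to 00 41 41 41 00 41 41 41 41 41 10 00 10 00 10 00; joining the 16 pieces gives the next term.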